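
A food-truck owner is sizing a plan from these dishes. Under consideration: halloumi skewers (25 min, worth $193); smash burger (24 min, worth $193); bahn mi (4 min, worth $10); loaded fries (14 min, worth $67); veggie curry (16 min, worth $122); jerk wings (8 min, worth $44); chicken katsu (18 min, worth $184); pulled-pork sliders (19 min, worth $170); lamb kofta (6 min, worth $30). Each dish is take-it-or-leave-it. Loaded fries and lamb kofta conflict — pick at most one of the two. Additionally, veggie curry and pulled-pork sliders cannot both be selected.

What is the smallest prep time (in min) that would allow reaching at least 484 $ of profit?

58

Need the lightest bundle worth ≥ 484.
smash burger + veggie curry + chicken katsu: 499 profit at 58 min.
Any bundle with less than 58 min falls short of 484.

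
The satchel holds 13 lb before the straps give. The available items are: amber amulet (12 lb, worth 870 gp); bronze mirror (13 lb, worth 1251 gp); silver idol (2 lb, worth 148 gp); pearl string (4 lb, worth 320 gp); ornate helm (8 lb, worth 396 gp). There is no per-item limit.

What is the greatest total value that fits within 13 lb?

Best packing: bronze mirror — 13 lb, 1251 total.

1251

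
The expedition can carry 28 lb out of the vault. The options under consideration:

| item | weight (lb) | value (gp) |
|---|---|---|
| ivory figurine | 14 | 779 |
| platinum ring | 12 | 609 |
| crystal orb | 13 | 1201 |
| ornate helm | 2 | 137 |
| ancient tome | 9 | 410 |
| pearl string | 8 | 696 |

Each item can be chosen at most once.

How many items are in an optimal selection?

Optimal total is 2034.
One optimal bundle: crystal orb + ornate helm + pearl string (23 lb).
All optima have 3 items.

3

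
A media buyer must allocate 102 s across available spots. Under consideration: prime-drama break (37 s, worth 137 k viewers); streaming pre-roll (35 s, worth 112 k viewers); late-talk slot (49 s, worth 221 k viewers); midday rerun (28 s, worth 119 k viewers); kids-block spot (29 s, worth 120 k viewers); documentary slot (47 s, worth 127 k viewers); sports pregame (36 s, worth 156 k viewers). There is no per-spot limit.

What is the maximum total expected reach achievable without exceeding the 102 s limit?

442

Best packing: 2×late-talk slot — 98 s, 442 total.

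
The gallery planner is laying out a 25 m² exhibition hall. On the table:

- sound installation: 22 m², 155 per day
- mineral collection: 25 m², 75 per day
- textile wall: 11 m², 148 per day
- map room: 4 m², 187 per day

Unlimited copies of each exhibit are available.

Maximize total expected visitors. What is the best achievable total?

1122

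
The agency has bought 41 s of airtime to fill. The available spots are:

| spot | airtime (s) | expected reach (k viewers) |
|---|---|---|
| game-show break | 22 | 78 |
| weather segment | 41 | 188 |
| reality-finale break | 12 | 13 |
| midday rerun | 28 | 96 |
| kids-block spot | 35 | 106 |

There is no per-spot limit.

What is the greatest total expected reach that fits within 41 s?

188

The ratio ordering already packs tightly: weather segment, 41 s, 188.
Nothing else within 41 s beats 188.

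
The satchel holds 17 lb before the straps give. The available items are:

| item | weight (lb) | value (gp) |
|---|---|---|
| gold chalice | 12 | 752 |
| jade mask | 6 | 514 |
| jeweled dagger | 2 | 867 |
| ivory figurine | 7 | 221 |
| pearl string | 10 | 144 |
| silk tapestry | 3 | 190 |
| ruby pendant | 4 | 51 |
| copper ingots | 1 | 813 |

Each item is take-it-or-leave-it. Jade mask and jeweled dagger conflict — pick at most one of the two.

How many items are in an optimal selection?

Optimal total is 2432.
One optimal bundle: gold chalice + jeweled dagger + copper ingots (15 lb).
All optima have 3 items.

3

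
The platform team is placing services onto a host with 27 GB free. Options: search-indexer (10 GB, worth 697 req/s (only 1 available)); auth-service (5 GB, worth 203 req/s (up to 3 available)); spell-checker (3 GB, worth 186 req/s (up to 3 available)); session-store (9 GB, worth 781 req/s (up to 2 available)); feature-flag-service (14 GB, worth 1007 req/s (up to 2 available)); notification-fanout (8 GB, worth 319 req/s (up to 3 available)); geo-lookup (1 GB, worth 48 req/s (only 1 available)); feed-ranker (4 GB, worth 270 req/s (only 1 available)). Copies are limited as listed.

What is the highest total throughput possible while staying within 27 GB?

2120

By throughput per GB: session-store 86.78, feature-flag-service 71.93, search-indexer 69.70 lead.
Filling by ratio: spell-checker + 2×session-store + geo-lookup + feed-ranker for 2066, with 1 GB left unused.
Dropping geo-lookup and feed-ranker frees 5 GB; slotting in 2×spell-checker (6 GB) lifts the total to 2120 at 27 GB.
Nothing else within 27 GB beats 2120.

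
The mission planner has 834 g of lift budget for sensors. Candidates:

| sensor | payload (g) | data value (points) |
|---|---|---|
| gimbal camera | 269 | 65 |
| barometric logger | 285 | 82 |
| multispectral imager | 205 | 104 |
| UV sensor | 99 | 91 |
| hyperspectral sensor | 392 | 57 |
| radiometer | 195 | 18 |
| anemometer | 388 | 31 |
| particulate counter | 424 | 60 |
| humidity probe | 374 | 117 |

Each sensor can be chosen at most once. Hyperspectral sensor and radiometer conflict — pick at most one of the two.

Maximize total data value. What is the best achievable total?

312

Ranking by ratio (data value/g): UV sensor 0.92, multispectral imager 0.51, humidity probe 0.31, barometric logger 0.29.
Multispectral imager + UV sensor + humidity probe uses 678 of the 834 g and totals 312.
That's the maximum — no feasible swap from here does better than 312.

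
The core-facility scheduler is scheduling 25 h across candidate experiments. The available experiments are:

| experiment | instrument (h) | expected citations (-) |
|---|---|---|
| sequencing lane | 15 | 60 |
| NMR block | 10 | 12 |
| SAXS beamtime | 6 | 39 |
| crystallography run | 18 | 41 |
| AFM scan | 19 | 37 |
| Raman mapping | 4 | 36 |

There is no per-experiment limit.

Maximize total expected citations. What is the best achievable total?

216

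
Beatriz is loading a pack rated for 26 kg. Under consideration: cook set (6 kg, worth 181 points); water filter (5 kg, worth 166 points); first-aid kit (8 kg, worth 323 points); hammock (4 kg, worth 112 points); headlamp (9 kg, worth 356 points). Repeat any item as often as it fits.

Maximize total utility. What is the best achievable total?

1035

The ratio heuristic lands on 3×first-aid kit (969) but leaves 2 kg idle.
Replace 2×first-aid kit with 2×headlamp: the trade gains 66 net, giving 1035 at 26 kg.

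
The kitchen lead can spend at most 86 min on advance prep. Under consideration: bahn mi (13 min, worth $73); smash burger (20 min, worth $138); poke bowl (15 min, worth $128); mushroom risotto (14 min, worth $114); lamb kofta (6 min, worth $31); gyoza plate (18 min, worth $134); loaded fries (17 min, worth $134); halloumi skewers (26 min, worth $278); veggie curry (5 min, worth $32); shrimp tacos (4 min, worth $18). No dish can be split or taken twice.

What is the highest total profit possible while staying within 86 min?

By profit per min: halloumi skewers 10.69, poke bowl 8.53, mushroom risotto 8.14 lead.
A density-first pass picks poke bowl + mushroom risotto + lamb kofta + loaded fries + halloumi skewers + veggie curry — 717 at 83 min.
Reworking the packing: bahn mi + poke bowl + mushroom risotto + gyoza plate + halloumi skewers uses 86 min and improves the total to 727.

727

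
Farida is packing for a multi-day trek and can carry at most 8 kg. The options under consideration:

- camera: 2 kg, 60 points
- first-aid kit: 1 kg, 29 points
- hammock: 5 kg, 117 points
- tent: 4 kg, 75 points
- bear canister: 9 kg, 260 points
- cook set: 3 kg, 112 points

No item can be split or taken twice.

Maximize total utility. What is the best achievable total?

229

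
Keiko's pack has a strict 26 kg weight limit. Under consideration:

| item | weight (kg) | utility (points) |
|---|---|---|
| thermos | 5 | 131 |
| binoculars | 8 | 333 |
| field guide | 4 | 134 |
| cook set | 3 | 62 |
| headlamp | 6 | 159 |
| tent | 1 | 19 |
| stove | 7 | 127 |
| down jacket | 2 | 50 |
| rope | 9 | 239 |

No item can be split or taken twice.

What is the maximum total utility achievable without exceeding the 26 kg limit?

837

Best packing: thermos + binoculars + field guide + rope — 26 kg, 837 total.
An exhaustive check of the 512 subsets confirms 837.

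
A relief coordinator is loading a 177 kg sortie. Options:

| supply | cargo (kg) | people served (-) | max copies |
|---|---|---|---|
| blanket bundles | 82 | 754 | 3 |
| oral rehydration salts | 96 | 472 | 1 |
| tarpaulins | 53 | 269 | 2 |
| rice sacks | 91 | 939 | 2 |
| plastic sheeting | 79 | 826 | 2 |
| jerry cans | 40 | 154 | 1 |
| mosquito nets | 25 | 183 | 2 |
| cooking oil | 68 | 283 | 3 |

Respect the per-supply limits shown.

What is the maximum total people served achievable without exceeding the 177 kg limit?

Greedy by ratio would take 2×plastic sheeting: 158 kg used, total 1652.
Dropping plastic sheeting frees 79 kg; slotting in rice sacks (91 kg) lifts the total to 1765 at 170 kg.

1765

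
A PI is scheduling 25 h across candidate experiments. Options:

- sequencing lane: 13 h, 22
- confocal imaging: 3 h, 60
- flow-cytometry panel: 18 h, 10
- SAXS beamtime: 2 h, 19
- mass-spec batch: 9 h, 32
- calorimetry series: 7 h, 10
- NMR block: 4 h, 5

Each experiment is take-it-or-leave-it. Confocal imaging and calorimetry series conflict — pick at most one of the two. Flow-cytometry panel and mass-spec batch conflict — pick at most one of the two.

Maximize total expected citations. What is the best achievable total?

116

Density check — confocal imaging 20.00, SAXS beamtime 9.50, mass-spec batch 3.56, sequencing lane 1.69 are the best per h.
Confocal imaging + SAXS beamtime + mass-spec batch + NMR block uses 18 of the 25 h and totals 116.
An exhaustive check of the 128 subsets confirms 116.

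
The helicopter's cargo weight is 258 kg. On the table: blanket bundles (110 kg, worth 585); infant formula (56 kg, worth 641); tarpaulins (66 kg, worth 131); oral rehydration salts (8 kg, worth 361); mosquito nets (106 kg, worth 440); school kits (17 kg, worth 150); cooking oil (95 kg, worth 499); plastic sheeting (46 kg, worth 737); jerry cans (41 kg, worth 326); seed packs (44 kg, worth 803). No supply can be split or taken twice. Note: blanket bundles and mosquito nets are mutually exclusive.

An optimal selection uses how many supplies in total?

5

The maximum people served within 258 kg is 3041.
One optimal bundle: infant formula + oral rehydration salts + cooking oil + plastic sheeting + seed packs (249 kg).
All optima have 5 supplies.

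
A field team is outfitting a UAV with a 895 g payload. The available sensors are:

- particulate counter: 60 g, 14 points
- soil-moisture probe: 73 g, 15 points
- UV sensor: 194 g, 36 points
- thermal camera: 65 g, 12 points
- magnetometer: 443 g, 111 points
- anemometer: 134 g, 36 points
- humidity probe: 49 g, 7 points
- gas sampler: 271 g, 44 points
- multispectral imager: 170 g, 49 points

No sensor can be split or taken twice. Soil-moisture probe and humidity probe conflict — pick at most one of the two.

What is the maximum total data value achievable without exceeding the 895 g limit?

225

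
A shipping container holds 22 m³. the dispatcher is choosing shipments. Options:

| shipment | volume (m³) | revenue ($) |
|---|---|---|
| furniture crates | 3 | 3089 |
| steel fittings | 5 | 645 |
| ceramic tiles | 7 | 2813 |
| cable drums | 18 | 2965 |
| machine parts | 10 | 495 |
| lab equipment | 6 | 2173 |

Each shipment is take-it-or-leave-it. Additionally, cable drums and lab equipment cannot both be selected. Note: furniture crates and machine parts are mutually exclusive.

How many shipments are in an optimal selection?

4

Best achievable revenue is 8720.
furniture crates + steel fittings + ceramic tiles + lab equipment hits 8720 at 21 m³.
Any selection reaching 8720 contains exactly 4 shipments.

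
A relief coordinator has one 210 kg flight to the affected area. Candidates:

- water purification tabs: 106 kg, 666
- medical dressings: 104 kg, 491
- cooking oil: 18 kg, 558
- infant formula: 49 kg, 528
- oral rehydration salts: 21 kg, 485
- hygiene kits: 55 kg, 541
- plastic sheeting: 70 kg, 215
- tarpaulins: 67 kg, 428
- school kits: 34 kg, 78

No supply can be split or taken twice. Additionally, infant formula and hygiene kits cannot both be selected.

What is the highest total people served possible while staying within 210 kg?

2250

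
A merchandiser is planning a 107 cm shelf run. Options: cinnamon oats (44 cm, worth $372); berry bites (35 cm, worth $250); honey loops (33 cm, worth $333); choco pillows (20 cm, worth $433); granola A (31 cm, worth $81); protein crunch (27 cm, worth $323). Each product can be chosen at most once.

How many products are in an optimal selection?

3

Optimal total is 1138.
For example cinnamon oats + honey loops + choco pillows achieves it, using 97 cm.
All optima have 3 products.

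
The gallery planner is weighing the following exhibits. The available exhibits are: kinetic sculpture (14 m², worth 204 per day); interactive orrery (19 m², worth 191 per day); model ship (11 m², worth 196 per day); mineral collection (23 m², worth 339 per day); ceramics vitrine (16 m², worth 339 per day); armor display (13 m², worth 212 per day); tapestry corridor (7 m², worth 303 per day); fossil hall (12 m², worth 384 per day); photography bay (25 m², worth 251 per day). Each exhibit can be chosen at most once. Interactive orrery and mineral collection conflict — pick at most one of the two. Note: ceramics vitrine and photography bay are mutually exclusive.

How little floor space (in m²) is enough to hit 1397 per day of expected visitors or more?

Minimise m² subject to total expected visitors ≥ 1397.
model ship + ceramics vitrine + armor display + tapestry corridor + fossil hall: 1434 expected visitors at 59 m².
No combination under 59 m² hits 1397.

59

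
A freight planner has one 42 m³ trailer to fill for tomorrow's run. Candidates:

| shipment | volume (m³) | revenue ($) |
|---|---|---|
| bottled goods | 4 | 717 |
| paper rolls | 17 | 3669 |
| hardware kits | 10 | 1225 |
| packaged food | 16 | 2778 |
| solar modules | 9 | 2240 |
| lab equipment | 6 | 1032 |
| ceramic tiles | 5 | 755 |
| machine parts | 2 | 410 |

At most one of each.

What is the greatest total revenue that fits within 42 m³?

By revenue per m³: solar modules 248.89, paper rolls 215.82, machine parts 205.00, bottled goods 179.25 lead.
The ratio heuristic lands on bottled goods + paper rolls + solar modules + lab equipment + machine parts (8068) but leaves 4 m³ idle.
The 12 m³ tied up in bottled goods and lab equipment and machine parts is better spent on packaged food — total rises to 8687 (42 m³).

8687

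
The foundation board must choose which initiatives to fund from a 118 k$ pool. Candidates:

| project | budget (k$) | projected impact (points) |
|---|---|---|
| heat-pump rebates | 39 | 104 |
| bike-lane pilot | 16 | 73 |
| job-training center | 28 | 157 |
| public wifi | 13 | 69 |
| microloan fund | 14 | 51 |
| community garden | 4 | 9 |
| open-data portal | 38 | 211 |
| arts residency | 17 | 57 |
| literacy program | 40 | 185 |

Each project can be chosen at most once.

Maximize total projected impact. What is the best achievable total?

576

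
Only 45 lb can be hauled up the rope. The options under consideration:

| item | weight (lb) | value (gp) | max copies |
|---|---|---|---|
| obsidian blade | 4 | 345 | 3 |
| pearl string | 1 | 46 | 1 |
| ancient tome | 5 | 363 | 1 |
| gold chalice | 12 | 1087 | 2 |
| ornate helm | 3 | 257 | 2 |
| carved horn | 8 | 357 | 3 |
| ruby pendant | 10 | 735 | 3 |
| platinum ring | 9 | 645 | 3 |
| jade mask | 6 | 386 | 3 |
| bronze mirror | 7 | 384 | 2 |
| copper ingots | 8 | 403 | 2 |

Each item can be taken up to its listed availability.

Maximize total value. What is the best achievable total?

3875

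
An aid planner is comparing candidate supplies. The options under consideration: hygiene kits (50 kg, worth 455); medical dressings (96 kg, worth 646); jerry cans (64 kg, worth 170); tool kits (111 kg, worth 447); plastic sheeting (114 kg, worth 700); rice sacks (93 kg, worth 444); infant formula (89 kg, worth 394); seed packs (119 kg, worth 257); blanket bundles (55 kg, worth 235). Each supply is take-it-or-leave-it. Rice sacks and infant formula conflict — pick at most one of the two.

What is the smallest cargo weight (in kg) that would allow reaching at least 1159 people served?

Need the lightest bundle worth ≥ 1159.
hygiene kits + medical dressings + blanket bundles reaches 1336 using 201 kg.
No combination under 201 kg hits 1159.

201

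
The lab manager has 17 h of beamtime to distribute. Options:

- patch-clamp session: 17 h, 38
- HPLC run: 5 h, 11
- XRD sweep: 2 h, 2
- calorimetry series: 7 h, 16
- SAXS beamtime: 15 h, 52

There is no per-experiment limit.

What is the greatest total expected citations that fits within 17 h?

54

Best packing: XRD sweep + SAXS beamtime — 17 h, 54 total.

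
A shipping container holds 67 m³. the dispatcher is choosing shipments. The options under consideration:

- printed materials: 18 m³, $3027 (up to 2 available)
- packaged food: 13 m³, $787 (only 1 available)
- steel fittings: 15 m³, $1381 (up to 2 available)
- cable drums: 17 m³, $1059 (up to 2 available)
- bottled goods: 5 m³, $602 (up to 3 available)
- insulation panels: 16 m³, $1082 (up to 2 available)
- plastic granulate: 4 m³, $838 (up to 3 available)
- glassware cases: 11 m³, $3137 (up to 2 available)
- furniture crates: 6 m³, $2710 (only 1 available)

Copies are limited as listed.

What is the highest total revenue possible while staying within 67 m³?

Ranking by ratio (revenue/m³): furniture crates 451.67, glassware cases 285.18, plastic granulate 209.50.
Printed materials + bottled goods + 3×plastic granulate + 2×glassware cases + furniture crates uses 63 of the 67 m³ and totals 15127.
Every other selection either busts 67 m³ or exceeds an availability limit or fails to beat 15127.

15127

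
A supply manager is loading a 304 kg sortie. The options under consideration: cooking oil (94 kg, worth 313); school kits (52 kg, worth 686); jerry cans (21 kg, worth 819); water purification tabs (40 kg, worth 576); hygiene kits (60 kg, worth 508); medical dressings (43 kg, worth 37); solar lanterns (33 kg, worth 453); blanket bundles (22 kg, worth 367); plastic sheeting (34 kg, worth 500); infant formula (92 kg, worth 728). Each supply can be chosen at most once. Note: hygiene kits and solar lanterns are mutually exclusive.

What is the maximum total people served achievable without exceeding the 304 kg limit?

4129

Taking school kits + jerry cans + water purification tabs + solar lanterns + blanket bundles + plastic sheeting + infant formula: 294 kg used, 4129 in people served.
Every other selection either busts 304 kg or breaks a pairing rule or fails to beat 4129.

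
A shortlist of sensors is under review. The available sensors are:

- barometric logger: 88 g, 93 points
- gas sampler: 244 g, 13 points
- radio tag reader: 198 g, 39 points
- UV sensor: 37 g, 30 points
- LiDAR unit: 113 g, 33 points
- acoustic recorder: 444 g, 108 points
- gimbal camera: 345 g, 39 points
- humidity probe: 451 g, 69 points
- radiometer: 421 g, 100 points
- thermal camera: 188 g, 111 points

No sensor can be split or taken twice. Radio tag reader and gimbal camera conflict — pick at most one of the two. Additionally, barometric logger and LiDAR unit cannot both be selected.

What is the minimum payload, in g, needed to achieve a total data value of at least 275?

Need the lightest bundle worth ≥ 275.
Taking barometric logger + radiometer + thermal camera gives 304 (≥ 275) for 697 g.
Any bundle with less than 697 g falls short of 275.

697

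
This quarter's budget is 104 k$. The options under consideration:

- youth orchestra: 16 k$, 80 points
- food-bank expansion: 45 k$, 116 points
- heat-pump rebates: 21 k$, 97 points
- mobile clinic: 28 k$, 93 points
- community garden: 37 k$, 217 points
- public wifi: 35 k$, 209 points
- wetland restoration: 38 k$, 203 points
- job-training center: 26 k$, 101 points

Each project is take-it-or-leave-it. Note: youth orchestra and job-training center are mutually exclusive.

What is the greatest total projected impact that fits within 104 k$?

527

Density check — public wifi 5.97, community garden 5.86, wetland restoration 5.34 are the best per k$.
Greedy by ratio would take youth orchestra + community garden + public wifi: 88 k$ used, total 506.
Dropping youth orchestra frees 16 k$; slotting in job-training center (26 k$) lifts the total to 527 at 98 k$.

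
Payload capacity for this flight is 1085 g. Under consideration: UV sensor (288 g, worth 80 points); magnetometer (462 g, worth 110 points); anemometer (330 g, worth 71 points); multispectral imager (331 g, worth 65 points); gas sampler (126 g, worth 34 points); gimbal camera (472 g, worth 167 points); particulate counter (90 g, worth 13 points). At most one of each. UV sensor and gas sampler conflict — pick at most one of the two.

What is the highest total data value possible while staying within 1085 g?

311

Best packing: magnetometer + gas sampler + gimbal camera — 1060 g, 311 total.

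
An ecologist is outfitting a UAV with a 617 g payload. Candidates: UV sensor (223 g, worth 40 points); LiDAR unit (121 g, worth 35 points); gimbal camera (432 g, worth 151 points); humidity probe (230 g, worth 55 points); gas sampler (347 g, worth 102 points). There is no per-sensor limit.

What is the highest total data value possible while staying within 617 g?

The ratio ordering already packs tightly: LiDAR unit + gimbal camera, 553 g, 186.

186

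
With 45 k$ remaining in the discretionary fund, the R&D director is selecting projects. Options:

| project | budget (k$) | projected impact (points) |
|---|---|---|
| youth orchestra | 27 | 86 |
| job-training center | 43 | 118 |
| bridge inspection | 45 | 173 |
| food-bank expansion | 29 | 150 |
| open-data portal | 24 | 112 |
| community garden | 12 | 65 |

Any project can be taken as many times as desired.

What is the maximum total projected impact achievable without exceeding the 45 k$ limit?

215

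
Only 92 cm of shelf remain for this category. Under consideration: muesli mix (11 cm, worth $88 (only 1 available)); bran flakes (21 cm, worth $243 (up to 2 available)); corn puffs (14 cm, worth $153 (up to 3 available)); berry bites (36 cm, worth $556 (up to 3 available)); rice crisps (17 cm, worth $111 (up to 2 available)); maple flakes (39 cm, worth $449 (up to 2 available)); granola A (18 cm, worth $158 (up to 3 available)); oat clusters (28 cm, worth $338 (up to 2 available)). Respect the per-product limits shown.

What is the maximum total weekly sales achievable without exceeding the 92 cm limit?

1270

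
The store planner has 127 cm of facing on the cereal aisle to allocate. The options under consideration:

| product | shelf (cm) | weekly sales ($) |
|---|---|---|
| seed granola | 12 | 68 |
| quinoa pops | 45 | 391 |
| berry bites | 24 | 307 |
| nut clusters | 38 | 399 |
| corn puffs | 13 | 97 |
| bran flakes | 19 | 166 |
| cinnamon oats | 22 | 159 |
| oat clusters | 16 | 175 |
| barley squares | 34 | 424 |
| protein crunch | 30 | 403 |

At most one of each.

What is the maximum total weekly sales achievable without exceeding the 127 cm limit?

A density-first pass picks berry bites + bran flakes + oat clusters + barley squares + protein crunch — 1475 at 123 cm.
Dropping bran flakes and oat clusters frees 35 cm; slotting in nut clusters (38 cm) lifts the total to 1533 at 126 cm.
Every other selection either busts 127 cm or fails to beat 1533.

1533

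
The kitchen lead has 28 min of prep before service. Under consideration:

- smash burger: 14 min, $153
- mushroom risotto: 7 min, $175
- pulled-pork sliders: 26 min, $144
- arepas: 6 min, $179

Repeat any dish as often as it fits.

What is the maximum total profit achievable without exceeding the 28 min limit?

Taking 4×arepas: 24 min used, 716 in profit.
Nothing else within 28 min beats 716.

716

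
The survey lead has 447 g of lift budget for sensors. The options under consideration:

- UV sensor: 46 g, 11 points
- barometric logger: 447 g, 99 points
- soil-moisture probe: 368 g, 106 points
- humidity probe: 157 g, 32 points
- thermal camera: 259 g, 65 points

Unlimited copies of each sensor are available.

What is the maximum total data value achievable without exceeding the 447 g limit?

117

The ratio ordering already packs tightly: UV sensor + soil-moisture probe, 414 g, 117.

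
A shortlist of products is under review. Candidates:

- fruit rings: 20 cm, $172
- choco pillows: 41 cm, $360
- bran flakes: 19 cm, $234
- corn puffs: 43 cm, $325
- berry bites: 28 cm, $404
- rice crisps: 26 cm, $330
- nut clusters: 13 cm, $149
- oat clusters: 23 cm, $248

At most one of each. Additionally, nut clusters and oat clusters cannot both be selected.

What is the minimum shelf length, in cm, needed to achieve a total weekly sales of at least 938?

73

Look for the lowest-shelf combination reaching 938.
bran flakes + berry bites + rice crisps: 968 weekly sales at 73 cm.
Below 73 cm the best achievable stays under 938.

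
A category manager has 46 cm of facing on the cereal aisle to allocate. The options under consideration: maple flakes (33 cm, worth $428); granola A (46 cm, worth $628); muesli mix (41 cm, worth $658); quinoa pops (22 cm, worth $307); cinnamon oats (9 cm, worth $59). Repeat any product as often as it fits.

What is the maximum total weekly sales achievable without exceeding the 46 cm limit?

658

Ranking by ratio (weekly sales/cm): muesli mix 16.05, quinoa pops 13.95, granola A 13.65, maple flakes 12.97.
Muesli mix uses 41 of the 46 cm and totals 658.
The spare 5 cm is too small for any remaining product, and no exchange beats 658.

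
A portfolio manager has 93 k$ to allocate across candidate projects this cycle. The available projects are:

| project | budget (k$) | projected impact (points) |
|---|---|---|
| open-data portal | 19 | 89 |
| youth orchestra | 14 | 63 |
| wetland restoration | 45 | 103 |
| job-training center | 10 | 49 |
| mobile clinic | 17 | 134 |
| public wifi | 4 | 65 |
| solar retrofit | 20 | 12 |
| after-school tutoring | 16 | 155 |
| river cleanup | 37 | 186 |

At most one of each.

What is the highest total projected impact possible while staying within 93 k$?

Density check — public wifi 16.25, after-school tutoring 9.69, mobile clinic 7.88, river cleanup 5.03 are the best per k$.
Greedy by ratio would take job-training center + mobile clinic + public wifi + after-school tutoring + river cleanup: 84 k$ used, total 589.
The 10 k$ tied up in job-training center is better spent on open-data portal — total rises to 629 (93 k$).
The closest alternative, youth orchestra + mobile clinic + public wifi + after-school tutoring + river cleanup, reaches only 603.

629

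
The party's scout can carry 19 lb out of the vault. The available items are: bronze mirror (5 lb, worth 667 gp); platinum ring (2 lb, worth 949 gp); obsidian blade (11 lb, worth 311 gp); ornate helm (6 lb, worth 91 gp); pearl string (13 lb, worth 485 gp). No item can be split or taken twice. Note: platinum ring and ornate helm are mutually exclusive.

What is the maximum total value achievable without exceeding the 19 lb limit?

Best packing: bronze mirror + platinum ring + obsidian blade — 18 lb, 1927 total.
No other feasible combination exceeds 1927.

1927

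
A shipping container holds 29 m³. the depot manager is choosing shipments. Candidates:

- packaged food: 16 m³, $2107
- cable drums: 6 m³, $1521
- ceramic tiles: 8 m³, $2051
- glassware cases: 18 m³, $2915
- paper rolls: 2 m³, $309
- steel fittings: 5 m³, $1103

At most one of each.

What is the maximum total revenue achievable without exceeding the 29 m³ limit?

5539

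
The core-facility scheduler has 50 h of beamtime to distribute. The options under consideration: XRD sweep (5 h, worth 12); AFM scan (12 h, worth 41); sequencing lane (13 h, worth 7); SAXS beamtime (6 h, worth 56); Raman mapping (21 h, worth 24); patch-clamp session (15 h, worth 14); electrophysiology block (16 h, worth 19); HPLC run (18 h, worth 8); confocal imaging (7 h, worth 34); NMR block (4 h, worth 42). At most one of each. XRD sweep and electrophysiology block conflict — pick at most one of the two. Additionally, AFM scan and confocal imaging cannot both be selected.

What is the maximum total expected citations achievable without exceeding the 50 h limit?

175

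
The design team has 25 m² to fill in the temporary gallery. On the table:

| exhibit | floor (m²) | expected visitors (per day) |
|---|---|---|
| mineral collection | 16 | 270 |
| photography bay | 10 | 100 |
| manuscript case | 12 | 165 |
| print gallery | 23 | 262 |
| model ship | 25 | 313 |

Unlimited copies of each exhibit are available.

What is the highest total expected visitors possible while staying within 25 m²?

330

Density check — mineral collection 16.88, manuscript case 13.75, model ship 12.52 are the best per m².
Taking the top-ratio exhibits first gives mineral collection for 270 (16 m²).
The 16 m² tied up in mineral collection is better spent on 2×manuscript case — total rises to 330 (24 m²).
The spare 1 m² is too small for any remaining exhibit, and no exchange beats 330.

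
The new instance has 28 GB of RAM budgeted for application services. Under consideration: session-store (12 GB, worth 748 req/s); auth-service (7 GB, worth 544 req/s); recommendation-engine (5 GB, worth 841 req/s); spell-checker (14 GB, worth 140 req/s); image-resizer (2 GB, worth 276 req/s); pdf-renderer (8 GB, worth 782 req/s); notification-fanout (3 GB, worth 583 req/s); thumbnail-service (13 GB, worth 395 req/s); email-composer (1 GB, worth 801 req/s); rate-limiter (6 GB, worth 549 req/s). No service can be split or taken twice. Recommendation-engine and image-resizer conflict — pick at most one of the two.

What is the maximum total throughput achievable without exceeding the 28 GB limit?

Recommendation-engine + pdf-renderer + notification-fanout + email-composer + rate-limiter uses 23 of the 28 GB and totals 3556.
An exhaustive check of the 1024 subsets confirms 3556.

3556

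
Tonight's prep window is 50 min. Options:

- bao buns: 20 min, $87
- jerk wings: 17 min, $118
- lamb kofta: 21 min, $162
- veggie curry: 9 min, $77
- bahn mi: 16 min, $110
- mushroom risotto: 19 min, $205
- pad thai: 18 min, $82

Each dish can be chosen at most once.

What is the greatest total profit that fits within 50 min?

444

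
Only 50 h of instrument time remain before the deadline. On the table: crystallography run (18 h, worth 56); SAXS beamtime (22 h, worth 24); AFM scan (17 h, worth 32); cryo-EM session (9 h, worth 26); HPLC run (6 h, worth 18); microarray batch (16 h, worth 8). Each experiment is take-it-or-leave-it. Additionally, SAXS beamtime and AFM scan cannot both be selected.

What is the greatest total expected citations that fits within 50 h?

132

Density check — crystallography run 3.11, HPLC run 3.00, cryo-EM session 2.89 are the best per h.
Best packing: crystallography run + AFM scan + cryo-EM session + HPLC run — 50 h, 132 total.
No other feasible combination exceeds 132.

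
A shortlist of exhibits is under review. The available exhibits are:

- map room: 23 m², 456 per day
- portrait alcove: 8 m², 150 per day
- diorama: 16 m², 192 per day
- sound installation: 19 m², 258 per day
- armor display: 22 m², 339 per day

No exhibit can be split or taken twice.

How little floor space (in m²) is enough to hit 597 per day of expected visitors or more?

Minimise m² subject to total expected visitors ≥ 597.
map room + portrait alcove reaches 606 using 31 m².
Below 31 m² the best achievable stays under 597.

31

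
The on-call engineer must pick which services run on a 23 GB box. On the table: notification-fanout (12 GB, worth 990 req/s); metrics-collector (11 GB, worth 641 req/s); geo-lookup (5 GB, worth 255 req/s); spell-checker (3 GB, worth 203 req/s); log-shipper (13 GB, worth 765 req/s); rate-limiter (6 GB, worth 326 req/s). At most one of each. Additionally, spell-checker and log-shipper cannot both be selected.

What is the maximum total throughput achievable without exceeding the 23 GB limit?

1631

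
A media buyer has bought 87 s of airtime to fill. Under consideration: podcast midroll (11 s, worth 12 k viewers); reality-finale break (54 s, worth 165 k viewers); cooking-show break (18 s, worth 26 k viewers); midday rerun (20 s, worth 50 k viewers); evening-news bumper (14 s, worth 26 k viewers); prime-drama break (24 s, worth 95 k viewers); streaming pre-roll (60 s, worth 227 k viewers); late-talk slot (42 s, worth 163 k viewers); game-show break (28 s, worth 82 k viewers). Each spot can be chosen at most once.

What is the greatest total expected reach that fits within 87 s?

322

Filling by ratio: midday rerun + prime-drama break + late-talk slot for 308, with 1 s left unused.
Replace midday rerun and late-talk slot with streaming pre-roll: the trade gains 14 net, giving 322 at 84 s.
The closest alternative, midday rerun + prime-drama break + late-talk slot, reaches only 308.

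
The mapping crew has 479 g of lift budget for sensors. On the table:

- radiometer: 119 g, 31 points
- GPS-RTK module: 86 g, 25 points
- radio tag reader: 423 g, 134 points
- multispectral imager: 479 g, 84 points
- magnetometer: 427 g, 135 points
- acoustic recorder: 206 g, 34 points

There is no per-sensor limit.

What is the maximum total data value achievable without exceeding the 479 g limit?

The ratio heuristic lands on radio tag reader (134) but leaves 56 g idle.
Dropping radio tag reader frees 423 g; slotting in magnetometer (427 g) lifts the total to 135 at 427 g.
That's the maximum — no swap from here does better than 135.

135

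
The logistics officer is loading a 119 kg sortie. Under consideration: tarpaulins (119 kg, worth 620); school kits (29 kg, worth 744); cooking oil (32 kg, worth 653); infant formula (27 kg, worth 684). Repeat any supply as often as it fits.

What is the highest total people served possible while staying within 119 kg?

2976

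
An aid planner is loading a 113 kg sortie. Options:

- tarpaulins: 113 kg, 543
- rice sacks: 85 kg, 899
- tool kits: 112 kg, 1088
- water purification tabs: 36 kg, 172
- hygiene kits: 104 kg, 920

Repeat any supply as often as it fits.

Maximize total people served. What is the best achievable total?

1088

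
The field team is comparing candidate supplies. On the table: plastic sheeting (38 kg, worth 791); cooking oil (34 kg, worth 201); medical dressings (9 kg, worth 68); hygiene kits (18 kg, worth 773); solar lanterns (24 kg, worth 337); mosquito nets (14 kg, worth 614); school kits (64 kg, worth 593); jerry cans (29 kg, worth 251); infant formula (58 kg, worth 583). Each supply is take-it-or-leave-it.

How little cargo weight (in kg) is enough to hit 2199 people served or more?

79

Need the lightest bundle worth ≥ 2199.
Taking plastic sheeting + medical dressings + hygiene kits + mosquito nets gives 2246 (≥ 2199) for 79 kg.
Below 79 kg the best achievable stays under 2199.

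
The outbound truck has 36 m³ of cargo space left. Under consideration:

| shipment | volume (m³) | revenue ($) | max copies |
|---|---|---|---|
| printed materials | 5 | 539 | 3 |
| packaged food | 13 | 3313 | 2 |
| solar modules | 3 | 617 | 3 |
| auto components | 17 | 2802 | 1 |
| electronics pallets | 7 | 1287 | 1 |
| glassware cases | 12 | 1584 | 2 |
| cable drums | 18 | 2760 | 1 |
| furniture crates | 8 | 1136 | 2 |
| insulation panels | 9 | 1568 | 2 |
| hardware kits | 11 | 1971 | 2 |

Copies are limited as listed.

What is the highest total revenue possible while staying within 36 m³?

8530

Ranking by ratio (revenue/m³): packaged food 254.85, solar modules 205.67, electronics pallets 183.86, hardware kits 179.18.
Greedy by ratio would take 2×packaged food + 3×solar modules: 35 m³ used, total 8477.
Dropping 2×solar modules frees 6 m³; slotting in electronics pallets (7 m³) lifts the total to 8530 at 36 m³.
No other feasible combination exceeds 8530.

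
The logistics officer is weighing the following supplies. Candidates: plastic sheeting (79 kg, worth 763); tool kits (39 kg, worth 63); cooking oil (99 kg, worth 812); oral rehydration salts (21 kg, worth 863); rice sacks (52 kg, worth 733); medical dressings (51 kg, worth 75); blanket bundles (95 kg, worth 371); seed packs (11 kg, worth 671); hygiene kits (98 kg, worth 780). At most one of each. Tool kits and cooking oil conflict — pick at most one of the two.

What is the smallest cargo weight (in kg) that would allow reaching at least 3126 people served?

229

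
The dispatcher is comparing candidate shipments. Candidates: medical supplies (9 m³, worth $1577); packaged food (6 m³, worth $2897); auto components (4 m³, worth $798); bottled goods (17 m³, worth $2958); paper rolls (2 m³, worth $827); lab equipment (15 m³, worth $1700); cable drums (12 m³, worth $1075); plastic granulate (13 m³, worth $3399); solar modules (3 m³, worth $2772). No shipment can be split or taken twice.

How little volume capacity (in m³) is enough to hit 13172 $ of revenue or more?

45

Need the lightest bundle worth ≥ 13172.
packaged food + auto components + bottled goods + paper rolls + plastic granulate + solar modules: 13651 revenue at 45 m³.
No combination under 45 m³ hits 13172.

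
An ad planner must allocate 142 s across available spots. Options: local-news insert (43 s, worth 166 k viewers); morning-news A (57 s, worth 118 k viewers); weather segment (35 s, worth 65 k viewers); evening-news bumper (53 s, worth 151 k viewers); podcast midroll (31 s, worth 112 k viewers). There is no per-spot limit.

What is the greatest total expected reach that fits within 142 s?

502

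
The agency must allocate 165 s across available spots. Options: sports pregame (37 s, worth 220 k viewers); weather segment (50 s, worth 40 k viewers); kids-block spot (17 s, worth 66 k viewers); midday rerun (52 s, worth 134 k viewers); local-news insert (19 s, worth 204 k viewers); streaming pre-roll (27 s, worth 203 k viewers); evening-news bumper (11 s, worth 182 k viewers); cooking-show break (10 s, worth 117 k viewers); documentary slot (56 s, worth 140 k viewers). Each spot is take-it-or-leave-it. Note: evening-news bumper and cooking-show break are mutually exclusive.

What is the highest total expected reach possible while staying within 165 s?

1009

Best packing: sports pregame + kids-block spot + midday rerun + local-news insert + streaming pre-roll + evening-news bumper — 163 s, 1009 total.
The closest alternative, sports pregame + local-news insert + streaming pre-roll + evening-news bumper + documentary slot, reaches only 949.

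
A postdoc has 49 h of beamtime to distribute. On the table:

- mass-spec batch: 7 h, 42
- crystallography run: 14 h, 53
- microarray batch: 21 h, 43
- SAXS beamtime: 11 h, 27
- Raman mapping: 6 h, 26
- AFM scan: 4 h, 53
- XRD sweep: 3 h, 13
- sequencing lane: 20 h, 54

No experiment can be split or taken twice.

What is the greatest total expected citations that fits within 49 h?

215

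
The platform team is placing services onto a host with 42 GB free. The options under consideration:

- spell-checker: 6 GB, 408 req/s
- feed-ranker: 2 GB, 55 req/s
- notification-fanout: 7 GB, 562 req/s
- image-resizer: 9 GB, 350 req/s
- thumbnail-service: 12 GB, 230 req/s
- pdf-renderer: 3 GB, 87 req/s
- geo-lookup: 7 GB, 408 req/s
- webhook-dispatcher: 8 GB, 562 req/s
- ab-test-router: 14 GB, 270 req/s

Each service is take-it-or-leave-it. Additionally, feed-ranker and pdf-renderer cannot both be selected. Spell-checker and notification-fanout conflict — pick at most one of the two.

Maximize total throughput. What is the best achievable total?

1969

Best packing: notification-fanout + image-resizer + pdf-renderer + geo-lookup + webhook-dispatcher — 34 GB, 1969 total.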